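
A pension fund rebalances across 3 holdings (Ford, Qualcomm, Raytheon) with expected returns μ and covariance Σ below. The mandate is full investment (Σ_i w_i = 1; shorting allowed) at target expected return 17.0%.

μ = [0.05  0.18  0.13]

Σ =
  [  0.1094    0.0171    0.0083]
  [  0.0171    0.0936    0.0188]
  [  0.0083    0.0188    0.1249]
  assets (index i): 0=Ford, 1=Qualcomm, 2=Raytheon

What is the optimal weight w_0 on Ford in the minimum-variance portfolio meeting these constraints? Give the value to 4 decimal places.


-0.0354

p=Σ⁻¹μ = [0.1258  1.7455  0.7697]
q=Σ⁻¹𝟙 = [7.4020  8.0660  6.3004]
a=μᵀp=0.420544  b=𝟙ᵀp=2.641035  c=𝟙ᵀq=21.768417  D=ac−b²=2.179517
λ₁=(c·0.170−b)/D = (21.768417·0.170−2.641035)/2.179517 = 0.486161
λ₂=(a−b·0.170)/D = (0.420544−2.641035·0.170)/2.179517 = -0.013045
w* = 0.486161·p + -0.013045·q:
  w_0 = 0.486161·0.1258 + -0.013045·7.4020 = -0.0354  (Ford)
  w_1 = 0.486161·1.7455 + -0.013045·8.0660 = 0.7434  (Qualcomm)
  w_2 = 0.486161·0.7697 + -0.013045·6.3004 = 0.2920  (Raytheon)
Σw_i=1.0000  μᵀw=0.1700
σ²=wᵀΣw=λ₁·μ_p+λ₂ = 0.486161·0.170 + -0.013045 = 0.069602 ≈ 0.0696


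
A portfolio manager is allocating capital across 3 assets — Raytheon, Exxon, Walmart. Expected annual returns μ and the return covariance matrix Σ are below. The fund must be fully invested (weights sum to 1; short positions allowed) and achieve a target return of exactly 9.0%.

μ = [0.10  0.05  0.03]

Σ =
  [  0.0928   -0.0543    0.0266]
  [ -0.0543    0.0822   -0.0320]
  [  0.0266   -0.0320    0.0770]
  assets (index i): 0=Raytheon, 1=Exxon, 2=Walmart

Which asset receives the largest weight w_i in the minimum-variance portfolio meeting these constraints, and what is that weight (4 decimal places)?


u=Σ⁻¹μ = [2.2817  2.3387  0.5733]
v=Σ⁻¹𝟙 = [27.3256  37.6959  19.2131]
a=μᵀu=0.362306  b=𝟙ᵀu=5.193746  c=𝟙ᵀv=84.234532  D=ac−b²=3.543687
λ₁=(c·0.090−b)/D = (84.234532·0.090−5.193746)/3.543687 = 0.673694
λ₂=(a−b·0.090)/D = (0.362306−5.193746·0.090)/3.543687 = -0.029667
w* = 0.673694·u + -0.029667·v:
  w_0 = 0.673694·2.2817 + -0.029667·27.3256 = 0.7265  (Raytheon)
  w_1 = 0.673694·2.3387 + -0.029667·37.6959 = 0.4573  (Exxon)
  w_2 = 0.673694·0.5733 + -0.029667·19.2131 = -0.1838  (Walmart)
Σw_i=1.0000  μᵀw=0.0900
σ²=wᵀΣw=λ₁·μ_p+λ₂ = 0.673694·0.090 + -0.029667 = 0.030965 ≈ 0.0310

Raytheon (0.7265)


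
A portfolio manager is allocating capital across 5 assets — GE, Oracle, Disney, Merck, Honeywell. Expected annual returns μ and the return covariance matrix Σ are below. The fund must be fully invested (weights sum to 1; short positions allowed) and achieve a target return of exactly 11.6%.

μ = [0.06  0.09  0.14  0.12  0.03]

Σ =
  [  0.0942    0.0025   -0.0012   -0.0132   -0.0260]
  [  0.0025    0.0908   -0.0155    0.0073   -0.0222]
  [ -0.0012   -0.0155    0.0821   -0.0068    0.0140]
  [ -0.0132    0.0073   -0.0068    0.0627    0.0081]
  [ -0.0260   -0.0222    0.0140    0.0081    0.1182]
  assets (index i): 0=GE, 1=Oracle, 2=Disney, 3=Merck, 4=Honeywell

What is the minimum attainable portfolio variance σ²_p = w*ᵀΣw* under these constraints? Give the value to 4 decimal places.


g=Σ⁻¹μ = [1.0217  1.2195  2.0770  2.1718  0.3127]
h=Σ⁻¹𝟙 = [16.1554  14.5226  14.6144  17.7203  11.7962]
a=μᵀg=0.731829  b=𝟙ᵀg=6.802692  c=𝟙ᵀh=74.808842  D=ac−b²=8.470689
λ₁=(c·0.116−b)/D = (74.808842·0.116−6.802692)/8.470689 = 0.221367
λ₂=(a−b·0.116)/D = (0.731829−6.802692·0.116)/8.470689 = -0.006762
w* = 0.221367·g + -0.006762·h:
  w_0 = 0.221367·1.0217 + -0.006762·16.1554 = 0.1169  (GE)
  w_1 = 0.221367·1.2195 + -0.006762·14.5226 = 0.1717  (Oracle)
  w_2 = 0.221367·2.0770 + -0.006762·14.6144 = 0.3609  (Disney)
  w_3 = 0.221367·2.1718 + -0.006762·17.7203 = 0.3609  (Merck)
  w_4 = 0.221367·0.3127 + -0.006762·11.7962 = -0.0105  (Honeywell)
Σw_i=1.0000  μᵀw=0.1160
σ²=wᵀΣw=λ₁·μ_p+λ₂ = 0.221367·0.116 + -0.006762 = 0.018916 ≈ 0.0189

0.0189


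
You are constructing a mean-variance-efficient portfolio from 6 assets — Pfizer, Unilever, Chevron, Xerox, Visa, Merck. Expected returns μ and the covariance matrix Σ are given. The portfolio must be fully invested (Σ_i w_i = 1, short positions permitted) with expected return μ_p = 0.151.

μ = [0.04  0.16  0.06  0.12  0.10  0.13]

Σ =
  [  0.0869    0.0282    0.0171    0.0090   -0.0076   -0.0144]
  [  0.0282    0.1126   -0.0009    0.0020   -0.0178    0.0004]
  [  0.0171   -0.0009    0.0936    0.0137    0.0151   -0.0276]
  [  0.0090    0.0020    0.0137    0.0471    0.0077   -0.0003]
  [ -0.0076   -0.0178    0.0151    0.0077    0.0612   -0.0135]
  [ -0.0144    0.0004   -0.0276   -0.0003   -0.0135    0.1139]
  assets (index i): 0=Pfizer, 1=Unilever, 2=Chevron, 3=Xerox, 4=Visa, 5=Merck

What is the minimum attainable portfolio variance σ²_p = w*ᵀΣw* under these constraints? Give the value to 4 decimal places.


x=Σ⁻¹μ = [0.0425  1.7055  0.4624  1.9987  2.1022  1.5072]
y=Σ⁻¹𝟙 = [9.5658  9.3748  8.0794  13.5241  19.7107  14.2857]
a=μᵀx=0.948320  b=𝟙ᵀx=7.818466  c=𝟙ᵀy=74.540534  D=ac−b²=9.559884
λ₁=(c·0.151−b)/D = (74.540534·0.151−7.818466)/9.559884 = 0.359539
λ₂=(a−b·0.151)/D = (0.948320−7.818466·0.151)/9.559884 = -0.024296
w* = 0.359539·x + -0.024296·y:
  w_0 = 0.359539·0.0425 + -0.024296·9.5658 = -0.2171  (Pfizer)
  w_1 = 0.359539·1.7055 + -0.024296·9.3748 = 0.3854  (Unilever)
  w_2 = 0.359539·0.4624 + -0.024296·8.0794 = -0.0300  (Chevron)
  w_3 = 0.359539·1.9987 + -0.024296·13.5241 = 0.3900  (Xerox)
  w_4 = 0.359539·2.1022 + -0.024296·19.7107 = 0.2769  (Visa)
  w_5 = 0.359539·1.5072 + -0.024296·14.2857 = 0.1948  (Merck)
Σw_i=1.0000  μᵀw=0.1510
σ²=wᵀΣw=λ₁·μ_p+λ₂ = 0.359539·0.151 + -0.024296 = 0.029994 ≈ 0.0300

0.0300


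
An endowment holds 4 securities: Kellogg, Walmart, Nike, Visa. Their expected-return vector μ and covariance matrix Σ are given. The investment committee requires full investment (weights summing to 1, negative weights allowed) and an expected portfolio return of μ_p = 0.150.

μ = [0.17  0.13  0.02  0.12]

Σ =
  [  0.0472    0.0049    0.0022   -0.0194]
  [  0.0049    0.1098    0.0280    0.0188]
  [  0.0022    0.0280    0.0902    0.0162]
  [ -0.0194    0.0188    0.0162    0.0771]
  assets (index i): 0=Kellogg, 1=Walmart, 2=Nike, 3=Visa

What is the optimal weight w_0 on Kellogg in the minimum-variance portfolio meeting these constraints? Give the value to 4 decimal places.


0.5790

g=Σ⁻¹μ = [4.6659  0.6632  -0.5812  2.6909]
h=Σ⁻¹𝟙 = [27.9263  3.2157  6.1900  17.9123]
a=μᵀg=1.190708  b=𝟙ᵀg=7.438796  c=𝟙ᵀh=55.244394  D=ac−b²=10.444263
λ₁=(c·0.150−b)/D = (55.244394·0.150−7.438796)/10.444263 = 0.081180
λ₂=(a−b·0.150)/D = (1.190708−7.438796·0.150)/10.444263 = 0.007170
w* = 0.081180·g + 0.007170·h:
  w_0 = 0.081180·4.6659 + 0.007170·27.9263 = 0.5790  (Kellogg)
  w_1 = 0.081180·0.6632 + 0.007170·3.2157 = 0.0769  (Walmart)
  w_2 = 0.081180·-0.5812 + 0.007170·6.1900 = -0.0028  (Nike)
  w_3 = 0.081180·2.6909 + 0.007170·17.9123 = 0.3469  (Visa)
Σw_i=1.0000  μᵀw=0.1500
σ²=wᵀΣw=λ₁·μ_p+λ₂ = 0.081180·0.150 + 0.007170 = 0.019347 ≈ 0.0193


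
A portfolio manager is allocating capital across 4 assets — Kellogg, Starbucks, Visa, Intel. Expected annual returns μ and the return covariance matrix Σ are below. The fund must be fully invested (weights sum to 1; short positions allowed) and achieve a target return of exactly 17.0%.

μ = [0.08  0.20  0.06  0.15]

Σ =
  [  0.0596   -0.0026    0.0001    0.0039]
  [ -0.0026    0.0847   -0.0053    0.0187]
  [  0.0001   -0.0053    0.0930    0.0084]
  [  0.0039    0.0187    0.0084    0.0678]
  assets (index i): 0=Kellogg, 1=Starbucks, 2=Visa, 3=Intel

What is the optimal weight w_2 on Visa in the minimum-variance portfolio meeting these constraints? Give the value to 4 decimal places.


-0.0074

p=Σ⁻¹μ = [1.3371  2.1165  0.6312  1.4735]
q=Σ⁻¹𝟙 = [16.6142  10.8774  10.4973  9.4929]
a=μᵀp=0.789172  b=𝟙ᵀp=5.558394  c=𝟙ᵀq=47.481851  D=ac−b²=6.575621
λ₁=(c·0.170−b)/D = (47.481851·0.170−5.558394)/6.575621 = 0.382248
λ₂=(a−b·0.170)/D = (0.789172−5.558394·0.170)/6.575621 = -0.023687
w* = 0.382248·p + -0.023687·q:
  w_0 = 0.382248·1.3371 + -0.023687·16.6142 = 0.1176  (Kellogg)
  w_1 = 0.382248·2.1165 + -0.023687·10.8774 = 0.5514  (Starbucks)
  w_2 = 0.382248·0.6312 + -0.023687·10.4973 = -0.0074  (Visa)
  w_3 = 0.382248·1.4735 + -0.023687·9.4929 = 0.3384  (Intel)
Σw_i=1.0000  μᵀw=0.1700
σ²=wᵀΣw=λ₁·μ_p+λ₂ = 0.382248·0.170 + -0.023687 = 0.041296 ≈ 0.0413


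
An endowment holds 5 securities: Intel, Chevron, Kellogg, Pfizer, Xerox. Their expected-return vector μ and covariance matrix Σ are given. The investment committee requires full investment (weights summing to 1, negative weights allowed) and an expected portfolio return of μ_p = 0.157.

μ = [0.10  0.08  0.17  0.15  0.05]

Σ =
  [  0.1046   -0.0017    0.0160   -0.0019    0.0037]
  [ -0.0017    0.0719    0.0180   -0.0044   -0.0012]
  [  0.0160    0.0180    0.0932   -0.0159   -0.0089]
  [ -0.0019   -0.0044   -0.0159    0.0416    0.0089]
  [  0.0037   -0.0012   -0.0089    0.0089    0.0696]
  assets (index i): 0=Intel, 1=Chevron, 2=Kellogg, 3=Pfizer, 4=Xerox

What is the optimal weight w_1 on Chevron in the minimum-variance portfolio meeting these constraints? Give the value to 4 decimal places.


0.0287

x=Σ⁻¹μ = [0.6755  0.8216  2.3634  4.5373  0.4187]
y=Σ⁻¹𝟙 = [7.8783  12.7959  12.8589  28.0506  12.2270]
a=μᵀx=1.236585  b=𝟙ᵀx=8.816455  c=𝟙ᵀy=73.810718  D=ac−b²=13.543353
λ₁=(c·0.157−b)/D = (73.810718·0.157−8.816455)/13.543353 = 0.204663
λ₂=(a−b·0.157)/D = (1.236585−8.816455·0.157)/13.543353 = -0.010898
w* = 0.204663·x + -0.010898·y:
  w_0 = 0.204663·0.6755 + -0.010898·7.8783 = 0.0524  (Intel)
  w_1 = 0.204663·0.8216 + -0.010898·12.7959 = 0.0287  (Chevron)
  w_2 = 0.204663·2.3634 + -0.010898·12.8589 = 0.3436  (Kellogg)
  w_3 = 0.204663·4.5373 + -0.010898·28.0506 = 0.6229  (Pfizer)
  w_4 = 0.204663·0.4187 + -0.010898·12.2270 = -0.0476  (Xerox)
Σw_i=1.0000  μᵀw=0.1570
σ²=wᵀΣw=λ₁·μ_p+λ₂ = 0.204663·0.157 + -0.010898 = 0.021234 ≈ 0.0212


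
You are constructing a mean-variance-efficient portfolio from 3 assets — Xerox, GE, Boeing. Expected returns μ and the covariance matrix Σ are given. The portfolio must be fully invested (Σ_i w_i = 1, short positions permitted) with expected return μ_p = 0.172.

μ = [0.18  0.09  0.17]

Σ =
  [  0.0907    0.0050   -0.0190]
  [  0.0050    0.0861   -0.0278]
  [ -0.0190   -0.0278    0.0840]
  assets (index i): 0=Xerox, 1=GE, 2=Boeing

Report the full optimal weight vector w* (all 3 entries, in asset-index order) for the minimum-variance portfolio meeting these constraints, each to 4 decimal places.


0.4840  0.0355  0.4805

x=Σ⁻¹μ = [2.5573  1.9448  3.2459]
y=Σ⁻¹𝟙 = [14.4533  17.5498  20.9821]
a=μᵀx=1.187151  b=𝟙ᵀx=7.748023  c=𝟙ᵀy=52.985133  D=ac−b²=2.869501
λ₁=(c·0.172−b)/D = (52.985133·0.172−7.748023)/2.869501 = 0.475839
λ₂=(a−b·0.172)/D = (1.187151−7.748023·0.172)/2.869501 = -0.050709
w* = 0.475839·x + -0.050709·y:
  w_0 = 0.475839·2.5573 + -0.050709·14.4533 = 0.4840  (Xerox)
  w_1 = 0.475839·1.9448 + -0.050709·17.5498 = 0.0355  (GE)
  w_2 = 0.475839·3.2459 + -0.050709·20.9821 = 0.4805  (Boeing)
Σw_i=1.0000  μᵀw=0.1720
σ²=wᵀΣw=λ₁·μ_p+λ₂ = 0.475839·0.172 + -0.050709 = 0.031136 ≈ 0.0311


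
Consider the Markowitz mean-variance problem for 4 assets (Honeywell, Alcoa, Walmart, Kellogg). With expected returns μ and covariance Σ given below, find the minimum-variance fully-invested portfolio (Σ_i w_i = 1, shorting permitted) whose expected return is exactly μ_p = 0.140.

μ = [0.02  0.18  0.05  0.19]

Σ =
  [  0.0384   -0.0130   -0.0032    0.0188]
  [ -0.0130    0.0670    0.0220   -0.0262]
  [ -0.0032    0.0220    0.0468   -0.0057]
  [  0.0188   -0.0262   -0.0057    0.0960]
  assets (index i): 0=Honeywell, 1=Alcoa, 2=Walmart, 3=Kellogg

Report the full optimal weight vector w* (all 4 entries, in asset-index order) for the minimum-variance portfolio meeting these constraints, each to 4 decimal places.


x=Σ⁻¹μ = [0.4024  4.0840  -0.4601  2.9876]
y=Σ⁻¹𝟙 = [28.5668  19.7699  15.3830  11.1312]
a=μᵀx=1.287819  b=𝟙ᵀx=7.013993  c=𝟙ᵀy=74.850936  D=ac−b²=47.198360
λ₁=(c·0.140−b)/D = (74.850936·0.140−7.013993)/47.198360 = 0.073416
λ₂=(a−b·0.140)/D = (1.287819−7.013993·0.140)/47.198360 = 0.006480
w* = 0.073416·x + 0.006480·y:
  w_0 = 0.073416·0.4024 + 0.006480·28.5668 = 0.2147  (Honeywell)
  w_1 = 0.073416·4.0840 + 0.006480·19.7699 = 0.4279  (Alcoa)
  w_2 = 0.073416·-0.4601 + 0.006480·15.3830 = 0.0659  (Walmart)
  w_3 = 0.073416·2.9876 + 0.006480·11.1312 = 0.2915  (Kellogg)
Σw_i=1.0000  μᵀw=0.1400
σ²=wᵀΣw=λ₁·μ_p+λ₂ = 0.073416·0.140 + 0.006480 = 0.016759 ≈ 0.0168

0.2147  0.4279  0.0659  0.2915


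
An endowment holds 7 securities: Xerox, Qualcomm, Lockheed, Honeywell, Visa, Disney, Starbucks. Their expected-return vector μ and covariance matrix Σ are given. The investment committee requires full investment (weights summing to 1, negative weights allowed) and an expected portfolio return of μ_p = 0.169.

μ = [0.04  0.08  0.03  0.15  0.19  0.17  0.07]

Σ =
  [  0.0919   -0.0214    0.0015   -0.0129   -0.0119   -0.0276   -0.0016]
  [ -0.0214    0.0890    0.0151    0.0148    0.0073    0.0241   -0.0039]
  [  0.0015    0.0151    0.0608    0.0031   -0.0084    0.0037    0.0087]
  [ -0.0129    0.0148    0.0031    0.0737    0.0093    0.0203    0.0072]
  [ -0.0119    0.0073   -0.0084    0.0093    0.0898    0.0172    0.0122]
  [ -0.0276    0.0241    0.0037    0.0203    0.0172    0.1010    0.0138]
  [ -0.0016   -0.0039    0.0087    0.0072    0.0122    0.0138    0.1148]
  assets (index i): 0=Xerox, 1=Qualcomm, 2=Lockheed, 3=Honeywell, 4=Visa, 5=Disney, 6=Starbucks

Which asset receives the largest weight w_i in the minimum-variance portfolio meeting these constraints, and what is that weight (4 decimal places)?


Visa (0.3994)

g=Σ⁻¹μ = [1.3744  0.3970  0.4390  1.5700  1.8755  1.2917  0.1561]
h=Σ⁻¹𝟙 = [17.9293  8.8491  13.5191  10.3897  10.7902  7.5116  5.5355]
a=μᵀg=0.922265  b=𝟙ᵀg=7.103730  c=𝟙ᵀh=74.524538  D=ac−b²=18.268395
λ₁=(c·0.169−b)/D = (74.524538·0.169−7.103730)/18.268395 = 0.300569
λ₂=(a−b·0.169)/D = (0.922265−7.103730·0.169)/18.268395 = -0.015232
w* = 0.300569·g + -0.015232·h:
  w_0 = 0.300569·1.3744 + -0.015232·17.9293 = 0.1400  (Xerox)
  w_1 = 0.300569·0.3970 + -0.015232·8.8491 = -0.0155  (Qualcomm)
  w_2 = 0.300569·0.4390 + -0.015232·13.5191 = -0.0740  (Lockheed)
  w_3 = 0.300569·1.5700 + -0.015232·10.3897 = 0.3136  (Honeywell)
  w_4 = 0.300569·1.8755 + -0.015232·10.7902 = 0.3994  (Visa)
  w_5 = 0.300569·1.2917 + -0.015232·7.5116 = 0.2738  (Disney)
  w_6 = 0.300569·0.1561 + -0.015232·5.5355 = -0.0374  (Starbucks)
Σw_i=1.0000  μᵀw=0.1690
σ²=wᵀΣw=λ₁·μ_p+λ₂ = 0.300569·0.169 + -0.015232 = 0.035564 ≈ 0.0356


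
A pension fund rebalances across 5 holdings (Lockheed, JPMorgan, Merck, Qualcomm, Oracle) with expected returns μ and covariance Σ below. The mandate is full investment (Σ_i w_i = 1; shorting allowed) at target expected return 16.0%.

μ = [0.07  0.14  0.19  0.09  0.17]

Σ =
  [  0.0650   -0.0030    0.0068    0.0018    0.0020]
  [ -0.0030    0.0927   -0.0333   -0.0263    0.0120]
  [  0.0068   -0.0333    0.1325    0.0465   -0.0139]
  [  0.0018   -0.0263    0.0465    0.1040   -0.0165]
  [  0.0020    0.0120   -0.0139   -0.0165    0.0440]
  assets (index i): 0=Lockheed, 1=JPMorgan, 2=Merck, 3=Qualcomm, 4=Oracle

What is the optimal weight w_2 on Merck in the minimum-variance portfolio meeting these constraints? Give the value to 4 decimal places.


g=Σ⁻¹μ = [0.8007  2.0059  1.9375  1.1802  4.3349]
h=Σ⁻¹𝟙 = [14.0082  14.7699  8.5508  13.3748  25.7792]
a=μᵀg=1.548151  b=𝟙ᵀg=10.259220  c=𝟙ᵀh=76.482950  D=ac−b²=13.155568
λ₁=(c·0.160−b)/D = (76.482950·0.160−10.259220)/13.155568 = 0.150359
λ₂=(a−b·0.160)/D = (1.548151−10.259220·0.160)/13.155568 = -0.007094
w* = 0.150359·g + -0.007094·h:
  w_0 = 0.150359·0.8007 + -0.007094·14.0082 = 0.0210  (Lockheed)
  w_1 = 0.150359·2.0059 + -0.007094·14.7699 = 0.1968  (JPMorgan)
  w_2 = 0.150359·1.9375 + -0.007094·8.5508 = 0.2307  (Merck)
  w_3 = 0.150359·1.1802 + -0.007094·13.3748 = 0.0826  (Qualcomm)
  w_4 = 0.150359·4.3349 + -0.007094·25.7792 = 0.4689  (Oracle)
Σw_i=1.0000  μᵀw=0.1600
σ²=wᵀΣw=λ₁·μ_p+λ₂ = 0.150359·0.160 + -0.007094 = 0.016963 ≈ 0.0170

0.2307


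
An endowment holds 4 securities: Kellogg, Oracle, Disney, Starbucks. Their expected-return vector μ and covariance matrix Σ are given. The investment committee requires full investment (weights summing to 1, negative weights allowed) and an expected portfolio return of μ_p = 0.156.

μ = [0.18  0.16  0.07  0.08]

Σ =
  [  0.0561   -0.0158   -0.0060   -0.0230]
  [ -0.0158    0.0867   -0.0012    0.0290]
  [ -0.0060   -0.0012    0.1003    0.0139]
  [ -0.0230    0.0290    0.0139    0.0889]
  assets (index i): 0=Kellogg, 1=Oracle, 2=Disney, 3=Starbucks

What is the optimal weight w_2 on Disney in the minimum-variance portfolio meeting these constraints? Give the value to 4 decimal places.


0.0688

p=Σ⁻¹μ = [4.4171  2.2695  0.8267  1.1731]
q=Σ⁻¹𝟙 = [27.6360  12.4345  10.0012  12.7785]
a=μᵀp=1.309908  b=𝟙ᵀp=8.686361  c=𝟙ᵀq=62.850169  D=ac−b²=6.875073
λ₁=(c·0.156−b)/D = (62.850169·0.156−8.686361)/6.875073 = 0.162655
λ₂=(a−b·0.156)/D = (1.309908−8.686361·0.156)/6.875073 = -0.006569
w* = 0.162655·p + -0.006569·q:
  w_0 = 0.162655·4.4171 + -0.006569·27.6360 = 0.5369  (Kellogg)
  w_1 = 0.162655·2.2695 + -0.006569·12.4345 = 0.2875  (Oracle)
  w_2 = 0.162655·0.8267 + -0.006569·10.0012 = 0.0688  (Disney)
  w_3 = 0.162655·1.1731 + -0.006569·12.7785 = 0.1069  (Starbucks)
Σw_i=1.0000  μᵀw=0.1560
σ²=wᵀΣw=λ₁·μ_p+λ₂ = 0.162655·0.156 + -0.006569 = 0.018805 ≈ 0.0188


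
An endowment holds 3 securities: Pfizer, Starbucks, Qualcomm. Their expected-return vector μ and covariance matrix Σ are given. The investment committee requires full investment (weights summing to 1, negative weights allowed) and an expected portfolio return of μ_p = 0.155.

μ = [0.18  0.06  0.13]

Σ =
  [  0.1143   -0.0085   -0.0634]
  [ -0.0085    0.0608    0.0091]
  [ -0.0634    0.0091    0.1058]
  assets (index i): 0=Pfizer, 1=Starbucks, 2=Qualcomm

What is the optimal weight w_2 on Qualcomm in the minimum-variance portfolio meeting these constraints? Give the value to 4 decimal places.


g=Σ⁻¹μ = [3.4192  0.9870  3.1928]
h=Σ⁻¹𝟙 = [21.6096  16.3258  20.9970]
a=μᵀg=1.089725  b=𝟙ᵀg=7.598897  c=𝟙ᵀh=58.932470  D=ac−b²=6.476980
λ₁=(c·0.155−b)/D = (58.932470·0.155−7.598897)/6.476980 = 0.237091
λ₂=(a−b·0.155)/D = (1.089725−7.598897·0.155)/6.476980 = -0.013603
w* = 0.237091·g + -0.013603·h:
  w_0 = 0.237091·3.4192 + -0.013603·21.6096 = 0.5167  (Pfizer)
  w_1 = 0.237091·0.9870 + -0.013603·16.3258 = 0.0119  (Starbucks)
  w_2 = 0.237091·3.1928 + -0.013603·20.9970 = 0.4714  (Qualcomm)
Σw_i=1.0000  μᵀw=0.1550
σ²=wᵀΣw=λ₁·μ_p+λ₂ = 0.237091·0.155 + -0.013603 = 0.023147 ≈ 0.0231

0.4714


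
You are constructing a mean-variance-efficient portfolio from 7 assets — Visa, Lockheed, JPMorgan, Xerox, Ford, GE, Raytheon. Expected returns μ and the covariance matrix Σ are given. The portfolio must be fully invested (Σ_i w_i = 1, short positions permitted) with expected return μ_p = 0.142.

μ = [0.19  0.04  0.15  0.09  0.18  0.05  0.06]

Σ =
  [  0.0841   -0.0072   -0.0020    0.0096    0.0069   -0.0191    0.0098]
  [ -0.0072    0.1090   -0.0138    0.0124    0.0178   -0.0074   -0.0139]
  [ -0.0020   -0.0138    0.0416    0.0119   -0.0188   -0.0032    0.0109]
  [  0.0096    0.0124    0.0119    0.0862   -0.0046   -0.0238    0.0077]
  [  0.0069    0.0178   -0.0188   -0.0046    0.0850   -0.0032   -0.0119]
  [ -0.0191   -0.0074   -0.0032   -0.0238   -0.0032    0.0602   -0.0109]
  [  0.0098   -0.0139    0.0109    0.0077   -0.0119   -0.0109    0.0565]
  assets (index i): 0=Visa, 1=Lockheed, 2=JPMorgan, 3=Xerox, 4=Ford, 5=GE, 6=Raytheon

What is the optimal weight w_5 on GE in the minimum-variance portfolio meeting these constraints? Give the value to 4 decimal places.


u=Σ⁻¹μ = [2.6209  0.9008  5.2084  0.7267  3.1339  2.6665  0.8996]
v=Σ⁻¹𝟙 = [16.4223  14.9266  32.1790  11.9659  19.4032  35.0271  21.5283]
a=μᵀu=2.132059  b=𝟙ᵀu=16.156715  c=𝟙ᵀv=151.452393  D=ac−b²=61.865999
λ₁=(c·0.142−b)/D = (151.452393·0.142−16.156715)/61.865999 = 0.086470
λ₂=(a−b·0.142)/D = (2.132059−16.156715·0.142)/61.865999 = -0.002622
w* = 0.086470·u + -0.002622·v:
  w_0 = 0.086470·2.6209 + -0.002622·16.4223 = 0.1836  (Visa)
  w_1 = 0.086470·0.9008 + -0.002622·14.9266 = 0.0388  (Lockheed)
  w_2 = 0.086470·5.2084 + -0.002622·32.1790 = 0.3660  (JPMorgan)
  w_3 = 0.086470·0.7267 + -0.002622·11.9659 = 0.0315  (Xerox)
  w_4 = 0.086470·3.1339 + -0.002622·19.4032 = 0.2201  (Ford)
  w_5 = 0.086470·2.6665 + -0.002622·35.0271 = 0.1387  (GE)
  w_6 = 0.086470·0.8996 + -0.002622·21.5283 = 0.0213  (Raytheon)
Σw_i=1.0000  μᵀw=0.1420
σ²=wᵀΣw=λ₁·μ_p+λ₂ = 0.086470·0.142 + -0.002622 = 0.009657 ≈ 0.0097

0.1387


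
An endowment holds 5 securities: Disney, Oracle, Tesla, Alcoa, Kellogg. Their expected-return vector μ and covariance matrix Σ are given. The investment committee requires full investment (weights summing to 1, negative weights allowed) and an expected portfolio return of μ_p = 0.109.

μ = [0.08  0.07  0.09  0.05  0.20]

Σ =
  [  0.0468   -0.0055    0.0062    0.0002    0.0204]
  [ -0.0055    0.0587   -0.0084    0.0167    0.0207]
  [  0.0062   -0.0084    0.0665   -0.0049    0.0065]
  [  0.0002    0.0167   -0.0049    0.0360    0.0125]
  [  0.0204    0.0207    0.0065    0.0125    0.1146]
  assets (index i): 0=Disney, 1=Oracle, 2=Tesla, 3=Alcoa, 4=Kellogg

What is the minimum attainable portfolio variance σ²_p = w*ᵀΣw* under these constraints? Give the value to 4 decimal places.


p=Σ⁻¹μ = [1.0888  0.8282  1.2891  0.7408  1.2479]
q=Σ⁻¹𝟙 = [21.4236  15.2901  16.8219  23.3234  -1.3476]
a=μᵀp=0.547713  b=𝟙ᵀp=5.194820  c=𝟙ᵀq=75.511404  D=ac−b²=14.372404
λ₁=(c·0.109−b)/D = (75.511404·0.109−5.194820)/14.372404 = 0.211233
λ₂=(a−b·0.109)/D = (0.547713−5.194820·0.109)/14.372404 = -0.001289
w* = 0.211233·p + -0.001289·q:
  w_0 = 0.211233·1.0888 + -0.001289·21.4236 = 0.2024  (Disney)
  w_1 = 0.211233·0.8282 + -0.001289·15.2901 = 0.1552  (Oracle)
  w_2 = 0.211233·1.2891 + -0.001289·16.8219 = 0.2506  (Tesla)
  w_3 = 0.211233·0.7408 + -0.001289·23.3234 = 0.1264  (Alcoa)
  w_4 = 0.211233·1.2479 + -0.001289·-1.3476 = 0.2653  (Kellogg)
Σw_i=1.0000  μᵀw=0.1090
σ²=wᵀΣw=λ₁·μ_p+λ₂ = 0.211233·0.109 + -0.001289 = 0.021736 ≈ 0.0217

0.0217


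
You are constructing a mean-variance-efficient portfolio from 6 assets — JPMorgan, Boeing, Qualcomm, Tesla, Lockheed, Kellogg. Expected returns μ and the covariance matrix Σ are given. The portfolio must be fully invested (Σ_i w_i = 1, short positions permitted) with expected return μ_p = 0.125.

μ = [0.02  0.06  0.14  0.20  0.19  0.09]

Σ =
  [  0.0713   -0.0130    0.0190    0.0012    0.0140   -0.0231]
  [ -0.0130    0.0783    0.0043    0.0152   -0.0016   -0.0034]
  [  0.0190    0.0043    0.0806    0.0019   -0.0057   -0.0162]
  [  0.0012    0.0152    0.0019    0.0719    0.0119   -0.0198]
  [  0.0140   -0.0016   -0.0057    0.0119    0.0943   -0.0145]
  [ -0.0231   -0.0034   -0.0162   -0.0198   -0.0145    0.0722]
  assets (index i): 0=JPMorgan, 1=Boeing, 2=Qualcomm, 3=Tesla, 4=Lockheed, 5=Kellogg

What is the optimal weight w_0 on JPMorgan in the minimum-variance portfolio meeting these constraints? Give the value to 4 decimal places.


u=Σ⁻¹μ = [0.2294  0.2406  2.3921  3.1733  2.2186  3.1838]
v=Σ⁻¹𝟙 = [20.4835  13.7101  13.4686  16.9861  11.2311  30.9854]
a=μᵀu=1.696642  b=𝟙ᵀu=11.437690  c=𝟙ᵀv=106.864816  D=ac−b²=50.490608
λ₁=(c·0.125−b)/D = (106.864816·0.125−11.437690)/50.490608 = 0.038035
λ₂=(a−b·0.125)/D = (1.696642−11.437690·0.125)/50.490608 = 0.005287
w* = 0.038035·u + 0.005287·v:
  w_0 = 0.038035·0.2294 + 0.005287·20.4835 = 0.1170  (JPMorgan)
  w_1 = 0.038035·0.2406 + 0.005287·13.7101 = 0.0816  (Boeing)
  w_2 = 0.038035·2.3921 + 0.005287·13.4686 = 0.1622  (Qualcomm)
  w_3 = 0.038035·3.1733 + 0.005287·16.9861 = 0.2105  (Tesla)
  w_4 = 0.038035·2.2186 + 0.005287·11.2311 = 0.1438  (Lockheed)
  w_5 = 0.038035·3.1838 + 0.005287·30.9854 = 0.2849  (Kellogg)
Σw_i=1.0000  μᵀw=0.1250
σ²=wᵀΣw=λ₁·μ_p+λ₂ = 0.038035·0.125 + 0.005287 = 0.010041 ≈ 0.0100

0.1170


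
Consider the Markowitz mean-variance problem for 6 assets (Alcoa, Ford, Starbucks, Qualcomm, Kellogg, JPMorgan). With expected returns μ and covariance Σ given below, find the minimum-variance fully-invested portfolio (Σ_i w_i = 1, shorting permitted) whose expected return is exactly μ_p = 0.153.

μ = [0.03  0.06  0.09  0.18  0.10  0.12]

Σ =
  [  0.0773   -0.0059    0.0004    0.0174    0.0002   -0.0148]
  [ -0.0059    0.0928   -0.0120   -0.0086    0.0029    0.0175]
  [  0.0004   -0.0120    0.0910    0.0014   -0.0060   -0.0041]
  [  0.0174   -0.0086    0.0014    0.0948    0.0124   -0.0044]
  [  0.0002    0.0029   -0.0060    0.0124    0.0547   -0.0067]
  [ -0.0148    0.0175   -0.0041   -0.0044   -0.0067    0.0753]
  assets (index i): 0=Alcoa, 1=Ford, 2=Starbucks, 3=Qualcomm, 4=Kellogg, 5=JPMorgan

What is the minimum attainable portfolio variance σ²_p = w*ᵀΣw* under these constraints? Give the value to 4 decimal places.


0.0334

p=Σ⁻¹μ = [0.3915  0.5846  1.2385  1.7164  1.7703  1.8600]
q=Σ⁻¹𝟙 = [15.3231  10.4255  14.2550  6.6632  19.7831  16.7948]
a=μᵀp=0.867460  b=𝟙ᵀp=7.561221  c=𝟙ᵀq=83.244614  D=ac−b²=15.039315
λ₁=(c·0.153−b)/D = (83.244614·0.153−7.561221)/15.039315 = 0.344112
λ₂=(a−b·0.153)/D = (0.867460−7.561221·0.153)/15.039315 = -0.019243
w* = 0.344112·p + -0.019243·q:
  w_0 = 0.344112·0.3915 + -0.019243·15.3231 = -0.1602  (Alcoa)
  w_1 = 0.344112·0.5846 + -0.019243·10.4255 = 0.0005  (Ford)
  w_2 = 0.344112·1.2385 + -0.019243·14.2550 = 0.1519  (Starbucks)
  w_3 = 0.344112·1.7164 + -0.019243·6.6632 = 0.4624  (Qualcomm)
  w_4 = 0.344112·1.7703 + -0.019243·19.7831 = 0.2285  (Kellogg)
  w_5 = 0.344112·1.8600 + -0.019243·16.7948 = 0.3168  (JPMorgan)
Σw_i=1.0000  μᵀw=0.1530
σ²=wᵀΣw=λ₁·μ_p+λ₂ = 0.344112·0.153 + -0.019243 = 0.033406 ≈ 0.0334


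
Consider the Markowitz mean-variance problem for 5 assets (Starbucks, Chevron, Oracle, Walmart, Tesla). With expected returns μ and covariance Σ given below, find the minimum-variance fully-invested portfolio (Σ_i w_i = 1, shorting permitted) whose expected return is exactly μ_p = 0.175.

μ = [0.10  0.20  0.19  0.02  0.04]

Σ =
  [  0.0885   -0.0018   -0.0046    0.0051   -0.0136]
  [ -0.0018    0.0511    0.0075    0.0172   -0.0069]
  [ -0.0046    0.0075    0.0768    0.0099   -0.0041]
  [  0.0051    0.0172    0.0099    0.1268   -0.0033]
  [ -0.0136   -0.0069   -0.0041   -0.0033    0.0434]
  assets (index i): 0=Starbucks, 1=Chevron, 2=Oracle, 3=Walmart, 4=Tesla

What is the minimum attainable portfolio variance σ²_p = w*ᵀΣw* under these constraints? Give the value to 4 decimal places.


p=Σ⁻¹μ = [1.7252  4.1382  2.3730  -0.5984  2.2989]
q=Σ⁻¹𝟙 = [17.3204  21.3625  13.2244  4.1295  33.4287]
a=μᵀp=1.531029  b=𝟙ᵀp=9.936907  c=𝟙ᵀq=89.465488  D=ac−b²=38.232161
λ₁=(c·0.175−b)/D = (89.465488·0.175−9.936907)/38.232161 = 0.149601
λ₂=(a−b·0.175)/D = (1.531029−9.936907·0.175)/38.232161 = -0.005439
w* = 0.149601·p + -0.005439·q:
  w_0 = 0.149601·1.7252 + -0.005439·17.3204 = 0.1639  (Starbucks)
  w_1 = 0.149601·4.1382 + -0.005439·21.3625 = 0.5029  (Chevron)
  w_2 = 0.149601·2.3730 + -0.005439·13.2244 = 0.2831  (Oracle)
  w_3 = 0.149601·-0.5984 + -0.005439·4.1295 = -0.1120  (Walmart)
  w_4 = 0.149601·2.2989 + -0.005439·33.4287 = 0.1621  (Tesla)
Σw_i=1.0000  μᵀw=0.1750
σ²=wᵀΣw=λ₁·μ_p+λ₂ = 0.149601·0.175 + -0.005439 = 0.020742 ≈ 0.0207

0.0207


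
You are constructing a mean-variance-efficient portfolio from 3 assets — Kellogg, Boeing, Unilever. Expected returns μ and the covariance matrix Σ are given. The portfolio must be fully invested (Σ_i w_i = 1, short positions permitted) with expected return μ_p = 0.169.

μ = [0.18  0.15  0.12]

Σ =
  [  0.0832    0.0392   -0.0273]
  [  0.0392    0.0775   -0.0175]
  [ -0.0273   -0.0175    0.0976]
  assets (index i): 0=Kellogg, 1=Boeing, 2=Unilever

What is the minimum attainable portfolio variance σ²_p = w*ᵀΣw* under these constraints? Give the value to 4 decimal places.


0.0506

g=Σ⁻¹μ = [2.2505  1.2683  2.0864]
h=Σ⁻¹𝟙 = [12.3150  10.1777  15.5155]
a=μᵀg=0.845704  b=𝟙ᵀg=5.605208  c=𝟙ᵀh=38.008152  D=ac−b²=0.725290
λ₁=(c·0.169−b)/D = (38.008152·0.169−5.605208)/0.725290 = 1.128058
λ₂=(a−b·0.169)/D = (0.845704−5.605208·0.169)/0.725290 = -0.140049
w* = 1.128058·g + -0.140049·h:
  w_0 = 1.128058·2.2505 + -0.140049·12.3150 = 0.8140  (Kellogg)
  w_1 = 1.128058·1.2683 + -0.140049·10.1777 = 0.0053  (Boeing)
  w_2 = 1.128058·2.0864 + -0.140049·15.5155 = 0.1807  (Unilever)
Σw_i=1.0000  μᵀw=0.1690
σ²=wᵀΣw=λ₁·μ_p+λ₂ = 1.128058·0.169 + -0.140049 = 0.050593 ≈ 0.0506


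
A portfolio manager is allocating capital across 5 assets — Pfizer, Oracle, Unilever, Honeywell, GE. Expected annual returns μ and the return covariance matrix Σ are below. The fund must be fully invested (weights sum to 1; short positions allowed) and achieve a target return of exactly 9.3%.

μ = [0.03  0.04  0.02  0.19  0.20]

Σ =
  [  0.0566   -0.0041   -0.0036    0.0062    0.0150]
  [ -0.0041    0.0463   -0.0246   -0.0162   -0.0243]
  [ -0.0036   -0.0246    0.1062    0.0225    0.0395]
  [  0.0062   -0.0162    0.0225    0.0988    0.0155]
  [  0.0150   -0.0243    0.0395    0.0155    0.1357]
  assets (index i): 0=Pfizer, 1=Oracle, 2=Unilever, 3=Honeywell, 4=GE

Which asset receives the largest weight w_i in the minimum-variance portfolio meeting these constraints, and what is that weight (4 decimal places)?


Oracle (0.4212)

p=Σ⁻¹μ = [-0.0239  2.3260  -0.3769  2.1155  1.7611]
q=Σ⁻¹𝟙 = [18.3029  38.0765  13.9910  10.9569  6.8404]
a=μᵀp=0.838952  b=𝟙ᵀp=5.801848  c=𝟙ᵀq=88.167709  D=ac−b²=40.307048
λ₁=(c·0.093−b)/D = (88.167709·0.093−5.801848)/40.307048 = 0.059487
λ₂=(a−b·0.093)/D = (0.838952−5.801848·0.093)/40.307048 = 0.007427
w* = 0.059487·p + 0.007427·q:
  w_0 = 0.059487·-0.0239 + 0.007427·18.3029 = 0.1345  (Pfizer)
  w_1 = 0.059487·2.3260 + 0.007427·38.0765 = 0.4212  (Oracle)
  w_2 = 0.059487·-0.3769 + 0.007427·13.9910 = 0.0815  (Unilever)
  w_3 = 0.059487·2.1155 + 0.007427·10.9569 = 0.2072  (Honeywell)
  w_4 = 0.059487·1.7611 + 0.007427·6.8404 = 0.1556  (GE)
Σw_i=1.0000  μᵀw=0.0930
σ²=wᵀΣw=λ₁·μ_p+λ₂ = 0.059487·0.093 + 0.007427 = 0.012960 ≈ 0.0130


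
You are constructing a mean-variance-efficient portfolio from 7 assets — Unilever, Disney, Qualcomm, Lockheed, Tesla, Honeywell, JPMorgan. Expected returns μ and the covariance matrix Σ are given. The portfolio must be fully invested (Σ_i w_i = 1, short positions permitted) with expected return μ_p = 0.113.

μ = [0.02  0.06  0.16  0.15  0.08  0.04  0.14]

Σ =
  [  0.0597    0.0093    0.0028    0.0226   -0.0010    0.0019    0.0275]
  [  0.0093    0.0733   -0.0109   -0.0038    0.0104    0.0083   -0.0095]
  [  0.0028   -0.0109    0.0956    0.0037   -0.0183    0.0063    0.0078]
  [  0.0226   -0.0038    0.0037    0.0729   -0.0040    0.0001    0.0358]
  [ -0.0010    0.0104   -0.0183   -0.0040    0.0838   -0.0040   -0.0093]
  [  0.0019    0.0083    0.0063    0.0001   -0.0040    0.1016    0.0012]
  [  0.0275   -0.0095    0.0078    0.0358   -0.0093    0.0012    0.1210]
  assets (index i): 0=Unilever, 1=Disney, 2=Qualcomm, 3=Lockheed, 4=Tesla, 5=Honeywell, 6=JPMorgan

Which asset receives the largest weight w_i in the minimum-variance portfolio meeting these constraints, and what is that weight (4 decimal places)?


Qualcomm (0.2336)

g=Σ⁻¹μ = [-1.1037  1.2406  1.9533  2.0043  1.4201  0.2353  0.8932]
h=Σ⁻¹𝟙 = [8.3402  12.6166  13.1656  9.6001  14.7227  8.3539  4.7192]
a=μᵀg=0.913595  b=𝟙ᵀg=6.642986  c=𝟙ᵀh=71.518465  D=ac−b²=21.209680
λ₁=(c·0.113−b)/D = (71.518465·0.113−6.642986)/21.209680 = 0.067828
λ₂=(a−b·0.113)/D = (0.913595−6.642986·0.113)/21.209680 = 0.007682
w* = 0.067828·g + 0.007682·h:
  w_0 = 0.067828·-1.1037 + 0.007682·8.3402 = -0.0108  (Unilever)
  w_1 = 0.067828·1.2406 + 0.007682·12.6166 = 0.1811  (Disney)
  w_2 = 0.067828·1.9533 + 0.007682·13.1656 = 0.2336  (Qualcomm)
  w_3 = 0.067828·2.0043 + 0.007682·9.6001 = 0.2097  (Lockheed)
  w_4 = 0.067828·1.4201 + 0.007682·14.7227 = 0.2094  (Tesla)
  w_5 = 0.067828·0.2353 + 0.007682·8.3539 = 0.0801  (Honeywell)
  w_6 = 0.067828·0.8932 + 0.007682·4.7192 = 0.0968  (JPMorgan)
Σw_i=1.0000  μᵀw=0.1130
σ²=wᵀΣw=λ₁·μ_p+λ₂ = 0.067828·0.113 + 0.007682 = 0.015347 ≈ 0.0153


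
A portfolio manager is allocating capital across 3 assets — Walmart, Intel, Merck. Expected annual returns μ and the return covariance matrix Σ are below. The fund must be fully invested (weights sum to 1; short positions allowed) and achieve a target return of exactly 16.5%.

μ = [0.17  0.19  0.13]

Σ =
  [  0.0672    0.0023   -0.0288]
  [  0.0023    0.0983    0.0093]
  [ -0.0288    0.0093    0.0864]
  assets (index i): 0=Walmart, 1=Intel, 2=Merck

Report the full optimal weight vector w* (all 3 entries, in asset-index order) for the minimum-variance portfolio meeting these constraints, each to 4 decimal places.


u=Σ⁻¹μ = [3.5526  1.6118  2.5153]
v=Σ⁻¹𝟙 = [22.4049  7.9279  18.1890]
a=μᵀu=1.237172  b=𝟙ᵀu=7.679706  c=𝟙ᵀv=48.521819  D=ac−b²=1.051936
λ₁=(c·0.165−b)/D = (48.521819·0.165−7.679706)/1.051936 = 0.310280
λ₂=(a−b·0.165)/D = (1.237172−7.679706·0.165)/1.051936 = -0.028500
w* = 0.310280·u + -0.028500·v:
  w_0 = 0.310280·3.5526 + -0.028500·22.4049 = 0.4638  (Walmart)
  w_1 = 0.310280·1.6118 + -0.028500·7.9279 = 0.2742  (Intel)
  w_2 = 0.310280·2.5153 + -0.028500·18.1890 = 0.2621  (Merck)
Σw_i=1.0000  μᵀw=0.1650
σ²=wᵀΣw=λ₁·μ_p+λ₂ = 0.310280·0.165 + -0.028500 = 0.022696 ≈ 0.0227

0.4638  0.2742  0.2621


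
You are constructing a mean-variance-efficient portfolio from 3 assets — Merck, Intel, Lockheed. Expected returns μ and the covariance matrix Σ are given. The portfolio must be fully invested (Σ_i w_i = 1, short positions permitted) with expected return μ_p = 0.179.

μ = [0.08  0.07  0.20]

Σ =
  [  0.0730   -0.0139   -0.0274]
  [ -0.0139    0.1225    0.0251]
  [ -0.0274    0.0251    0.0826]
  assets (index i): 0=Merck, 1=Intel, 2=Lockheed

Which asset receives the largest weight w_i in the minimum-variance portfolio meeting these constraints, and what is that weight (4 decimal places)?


x=Σ⁻¹μ = [2.3066  0.1922  3.1280]
y=Σ⁻¹𝟙 = [21.4564  7.1011  17.0662]
a=μᵀx=0.823588  b=𝟙ᵀx=5.626832  c=𝟙ᵀy=45.623719  D=ac−b²=5.913902
λ₁=(c·0.179−b)/D = (45.623719·0.179−5.626832)/5.913902 = 0.429465
λ₂=(a−b·0.179)/D = (0.823588−5.626832·0.179)/5.913902 = -0.031048
w* = 0.429465·x + -0.031048·y:
  w_0 = 0.429465·2.3066 + -0.031048·21.4564 = 0.3244  (Merck)
  w_1 = 0.429465·0.1922 + -0.031048·7.1011 = -0.1379  (Intel)
  w_2 = 0.429465·3.1280 + -0.031048·17.0662 = 0.8135  (Lockheed)
Σw_i=1.0000  μᵀw=0.1790
σ²=wᵀΣw=λ₁·μ_p+λ₂ = 0.429465·0.179 + -0.031048 = 0.045826 ≈ 0.0458

Lockheed (0.8135)


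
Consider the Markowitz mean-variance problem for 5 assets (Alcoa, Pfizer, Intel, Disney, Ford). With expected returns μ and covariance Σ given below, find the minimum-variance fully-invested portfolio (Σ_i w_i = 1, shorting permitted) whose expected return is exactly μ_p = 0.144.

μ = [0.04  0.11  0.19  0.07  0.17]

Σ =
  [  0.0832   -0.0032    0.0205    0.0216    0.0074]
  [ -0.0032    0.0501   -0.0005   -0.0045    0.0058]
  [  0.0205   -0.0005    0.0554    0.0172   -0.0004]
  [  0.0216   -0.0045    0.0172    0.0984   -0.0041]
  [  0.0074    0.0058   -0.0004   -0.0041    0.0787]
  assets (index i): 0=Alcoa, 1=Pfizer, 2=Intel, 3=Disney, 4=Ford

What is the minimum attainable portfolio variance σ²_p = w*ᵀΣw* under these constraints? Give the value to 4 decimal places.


x=Σ⁻¹μ = [-0.6133  1.9837  3.5650  0.4015  2.1106]
y=Σ⁻¹𝟙 = [6.4540  19.9184  13.5139  7.7573  11.1045]
a=μᵀx=1.257945  b=𝟙ᵀx=7.447593  c=𝟙ᵀy=58.748053  D=ac−b²=18.435142
λ₁=(c·0.144−b)/D = (58.748053·0.144−7.447593)/18.435142 = 0.054902
λ₂=(a−b·0.144)/D = (1.257945−7.447593·0.144)/18.435142 = 0.010062
w* = 0.054902·x + 0.010062·y:
  w_0 = 0.054902·-0.6133 + 0.010062·6.4540 = 0.0313  (Alcoa)
  w_1 = 0.054902·1.9837 + 0.010062·19.9184 = 0.3093  (Pfizer)
  w_2 = 0.054902·3.5650 + 0.010062·13.5139 = 0.3317  (Intel)
  w_3 = 0.054902·0.4015 + 0.010062·7.7573 = 0.1001  (Disney)
  w_4 = 0.054902·2.1106 + 0.010062·11.1045 = 0.2276  (Ford)
Σw_i=1.0000  μᵀw=0.1440
σ²=wᵀΣw=λ₁·μ_p+λ₂ = 0.054902·0.144 + 0.010062 = 0.017968 ≈ 0.0180

0.0180


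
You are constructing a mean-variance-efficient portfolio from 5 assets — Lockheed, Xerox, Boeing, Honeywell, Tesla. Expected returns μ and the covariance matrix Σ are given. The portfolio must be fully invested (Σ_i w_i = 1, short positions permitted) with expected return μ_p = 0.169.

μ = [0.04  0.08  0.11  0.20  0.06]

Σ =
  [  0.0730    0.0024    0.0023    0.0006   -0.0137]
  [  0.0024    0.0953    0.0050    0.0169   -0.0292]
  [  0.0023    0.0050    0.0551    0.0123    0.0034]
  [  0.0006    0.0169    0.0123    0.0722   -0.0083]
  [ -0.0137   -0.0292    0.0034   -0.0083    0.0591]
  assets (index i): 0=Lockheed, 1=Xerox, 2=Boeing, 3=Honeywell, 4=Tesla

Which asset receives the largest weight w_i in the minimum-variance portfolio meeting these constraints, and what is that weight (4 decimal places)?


p=Σ⁻¹μ = [0.8244  0.8948  1.1861  2.5749  1.9418]
q=Σ⁻¹𝟙 = [18.3962  16.7297  11.4607  11.3217  30.3814]
a=μᵀp=0.866534  b=𝟙ᵀp=7.422134  c=𝟙ᵀq=88.289762  D=ac−b²=21.418034
λ₁=(c·0.169−b)/D = (88.289762·0.169−7.422134)/21.418034 = 0.350118
λ₂=(a−b·0.169)/D = (0.866534−7.422134·0.169)/21.418034 = -0.018107
w* = 0.350118·p + -0.018107·q:
  w_0 = 0.350118·0.8244 + -0.018107·18.3962 = -0.0444  (Lockheed)
  w_1 = 0.350118·0.8948 + -0.018107·16.7297 = 0.0104  (Xerox)
  w_2 = 0.350118·1.1861 + -0.018107·11.4607 = 0.2078  (Boeing)
  w_3 = 0.350118·2.5749 + -0.018107·11.3217 = 0.6965  (Honeywell)
  w_4 = 0.350118·1.9418 + -0.018107·30.3814 = 0.1298  (Tesla)
Σw_i=1.0000  μᵀw=0.1690
σ²=wᵀΣw=λ₁·μ_p+λ₂ = 0.350118·0.169 + -0.018107 = 0.041063 ≈ 0.0411

Honeywell (0.6965)


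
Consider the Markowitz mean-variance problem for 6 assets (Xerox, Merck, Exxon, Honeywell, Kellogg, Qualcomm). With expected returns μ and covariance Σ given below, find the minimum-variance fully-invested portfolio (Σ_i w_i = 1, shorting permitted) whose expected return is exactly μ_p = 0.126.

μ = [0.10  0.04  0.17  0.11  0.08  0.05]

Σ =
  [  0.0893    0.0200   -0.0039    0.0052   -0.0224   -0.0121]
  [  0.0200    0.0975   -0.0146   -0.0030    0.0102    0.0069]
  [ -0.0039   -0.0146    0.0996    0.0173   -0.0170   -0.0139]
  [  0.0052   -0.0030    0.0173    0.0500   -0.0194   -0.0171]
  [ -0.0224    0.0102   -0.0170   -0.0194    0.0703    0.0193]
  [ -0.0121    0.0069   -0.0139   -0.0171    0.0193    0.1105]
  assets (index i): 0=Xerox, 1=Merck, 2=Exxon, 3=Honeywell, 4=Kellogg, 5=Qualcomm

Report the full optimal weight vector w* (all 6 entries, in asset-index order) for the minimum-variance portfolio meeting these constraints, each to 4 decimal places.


p=Σ⁻¹μ = [1.8162  0.0649  1.8946  2.6832  2.6771  0.8333]
q=Σ⁻¹𝟙 = [17.0250  5.9450  12.8116  28.5094  26.4739  11.9423]
a=μᵀp=1.057288  b=𝟙ᵀp=9.969340  c=𝟙ᵀq=102.707308  D=ac−b²=9.203481
λ₁=(c·0.126−b)/D = (102.707308·0.126−9.969340)/9.203481 = 0.322897
λ₂=(a−b·0.126)/D = (1.057288−9.969340·0.126)/9.203481 = -0.021606
w* = 0.322897·p + -0.021606·q:
  w_0 = 0.322897·1.8162 + -0.021606·17.0250 = 0.2186  (Xerox)
  w_1 = 0.322897·0.0649 + -0.021606·5.9450 = -0.1075  (Merck)
  w_2 = 0.322897·1.8946 + -0.021606·12.8116 = 0.3350  (Exxon)
  w_3 = 0.322897·2.6832 + -0.021606·28.5094 = 0.2504  (Honeywell)
  w_4 = 0.322897·2.6771 + -0.021606·26.4739 = 0.2924  (Kellogg)
  w_5 = 0.322897·0.8333 + -0.021606·11.9423 = 0.0110  (Qualcomm)
Σw_i=1.0000  μᵀw=0.1260
σ²=wᵀΣw=λ₁·μ_p+λ₂ = 0.322897·0.126 + -0.021606 = 0.019079 ≈ 0.0191

0.2186  -0.1075  0.3350  0.2504  0.2924  0.0110
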